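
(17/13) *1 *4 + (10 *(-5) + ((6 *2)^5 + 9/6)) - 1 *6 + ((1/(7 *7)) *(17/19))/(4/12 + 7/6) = 18066105227/72618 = 248782.74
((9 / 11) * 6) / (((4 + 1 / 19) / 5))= 5130 / 847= 6.06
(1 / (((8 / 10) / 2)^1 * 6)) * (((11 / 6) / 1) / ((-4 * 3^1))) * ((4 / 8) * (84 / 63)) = -55 / 1296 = -0.04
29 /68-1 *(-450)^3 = 6196500029 /68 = 91125000.43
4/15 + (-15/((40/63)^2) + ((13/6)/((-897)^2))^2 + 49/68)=-1358714901695191/37510639852608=-36.22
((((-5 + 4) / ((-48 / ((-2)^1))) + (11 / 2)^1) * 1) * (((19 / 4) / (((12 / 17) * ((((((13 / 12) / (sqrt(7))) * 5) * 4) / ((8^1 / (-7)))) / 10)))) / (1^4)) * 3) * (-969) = 41001297 * sqrt(7) / 728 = 149009.94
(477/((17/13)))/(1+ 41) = 2067/238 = 8.68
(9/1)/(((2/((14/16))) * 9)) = 7/16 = 0.44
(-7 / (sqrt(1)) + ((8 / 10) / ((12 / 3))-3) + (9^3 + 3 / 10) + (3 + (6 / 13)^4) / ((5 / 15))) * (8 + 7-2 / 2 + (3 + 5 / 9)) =3288071087 / 257049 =12791.61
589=589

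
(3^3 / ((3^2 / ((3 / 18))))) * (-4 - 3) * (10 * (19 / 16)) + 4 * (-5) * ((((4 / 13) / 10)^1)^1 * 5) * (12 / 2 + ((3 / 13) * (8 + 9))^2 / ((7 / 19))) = -188.56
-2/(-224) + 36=4033/112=36.01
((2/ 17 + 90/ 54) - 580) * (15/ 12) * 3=-147445/ 68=-2168.31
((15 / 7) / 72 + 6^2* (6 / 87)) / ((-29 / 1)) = -12241 / 141288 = -0.09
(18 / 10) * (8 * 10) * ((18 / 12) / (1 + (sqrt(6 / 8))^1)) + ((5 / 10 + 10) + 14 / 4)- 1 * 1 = 877- 432 * sqrt(3) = 128.75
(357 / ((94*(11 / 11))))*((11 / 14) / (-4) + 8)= 22287 / 752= 29.64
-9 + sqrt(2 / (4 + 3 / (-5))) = -9 + sqrt(170) / 17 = -8.23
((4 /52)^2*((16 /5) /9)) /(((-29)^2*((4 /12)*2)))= 8 /2131935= 0.00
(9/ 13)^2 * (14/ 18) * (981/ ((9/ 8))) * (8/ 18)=24416/ 169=144.47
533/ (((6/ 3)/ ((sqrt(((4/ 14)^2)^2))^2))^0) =533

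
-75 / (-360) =5 / 24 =0.21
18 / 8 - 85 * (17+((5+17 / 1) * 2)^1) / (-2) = 10379 / 4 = 2594.75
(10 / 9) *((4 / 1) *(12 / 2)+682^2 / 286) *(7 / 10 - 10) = -665074 / 39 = -17053.18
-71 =-71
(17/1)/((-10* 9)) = -17/90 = -0.19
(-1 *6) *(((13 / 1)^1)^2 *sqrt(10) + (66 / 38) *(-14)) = 2772 / 19 - 1014 *sqrt(10) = -3060.65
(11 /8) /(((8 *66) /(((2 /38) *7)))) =7 /7296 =0.00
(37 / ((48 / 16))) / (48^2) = 37 / 6912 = 0.01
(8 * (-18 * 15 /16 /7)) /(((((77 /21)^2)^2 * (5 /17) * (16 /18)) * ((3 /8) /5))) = -557685 /102487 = -5.44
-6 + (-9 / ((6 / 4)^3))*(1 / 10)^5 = -225001 / 37500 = -6.00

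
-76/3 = -25.33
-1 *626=-626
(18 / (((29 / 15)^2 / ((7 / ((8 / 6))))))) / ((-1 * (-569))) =42525 / 957058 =0.04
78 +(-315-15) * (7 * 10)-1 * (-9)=-23013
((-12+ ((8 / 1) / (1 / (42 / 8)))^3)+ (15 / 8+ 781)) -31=598623 / 8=74827.88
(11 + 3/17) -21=-167/17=-9.82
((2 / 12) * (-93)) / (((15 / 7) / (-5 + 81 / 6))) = -3689 / 60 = -61.48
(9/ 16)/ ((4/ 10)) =45/ 32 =1.41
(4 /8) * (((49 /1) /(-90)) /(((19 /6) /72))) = -588 /95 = -6.19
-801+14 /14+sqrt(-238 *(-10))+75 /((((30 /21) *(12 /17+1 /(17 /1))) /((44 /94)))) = -469165 /611+2 *sqrt(595) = -719.08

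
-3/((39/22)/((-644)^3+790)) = 5875962268/13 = 451997097.54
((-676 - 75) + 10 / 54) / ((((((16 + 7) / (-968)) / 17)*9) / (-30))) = -3335960320 / 1863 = -1790638.93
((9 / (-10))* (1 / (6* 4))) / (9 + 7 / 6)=-9 / 2440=-0.00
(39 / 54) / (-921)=-13 / 16578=-0.00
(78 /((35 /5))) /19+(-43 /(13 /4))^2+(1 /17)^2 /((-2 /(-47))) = 2282916031 /12991706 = 175.72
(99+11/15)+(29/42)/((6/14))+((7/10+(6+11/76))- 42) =226367/3420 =66.19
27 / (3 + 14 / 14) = 6.75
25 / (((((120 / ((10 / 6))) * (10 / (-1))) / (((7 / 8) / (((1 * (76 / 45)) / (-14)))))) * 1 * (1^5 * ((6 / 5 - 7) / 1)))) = -0.04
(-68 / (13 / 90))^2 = 37454400 / 169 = 221623.67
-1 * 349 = -349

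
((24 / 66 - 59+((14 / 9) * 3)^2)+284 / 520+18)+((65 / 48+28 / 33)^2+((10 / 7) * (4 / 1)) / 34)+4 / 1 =-20038705537 / 2156394240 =-9.29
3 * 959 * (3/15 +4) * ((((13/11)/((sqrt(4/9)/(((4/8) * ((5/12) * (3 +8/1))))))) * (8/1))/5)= 785421/10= 78542.10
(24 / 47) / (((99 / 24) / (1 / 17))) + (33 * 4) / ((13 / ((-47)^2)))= 2562767764 / 114257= 22429.85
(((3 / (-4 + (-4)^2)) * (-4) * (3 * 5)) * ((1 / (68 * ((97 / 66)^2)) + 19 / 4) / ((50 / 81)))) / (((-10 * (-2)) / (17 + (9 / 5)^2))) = -187109061777 / 1599530000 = -116.98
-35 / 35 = -1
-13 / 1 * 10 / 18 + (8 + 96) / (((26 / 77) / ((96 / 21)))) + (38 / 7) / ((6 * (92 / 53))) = 8121929 / 5796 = 1401.30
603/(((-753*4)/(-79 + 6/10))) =19698/1255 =15.70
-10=-10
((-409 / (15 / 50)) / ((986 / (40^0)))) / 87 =-2045 / 128673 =-0.02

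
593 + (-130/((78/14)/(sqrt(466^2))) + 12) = -30805/3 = -10268.33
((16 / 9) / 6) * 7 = 56 / 27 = 2.07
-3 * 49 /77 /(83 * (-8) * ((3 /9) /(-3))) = -189 /7304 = -0.03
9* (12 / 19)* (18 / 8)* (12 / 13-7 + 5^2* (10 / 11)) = 578583 / 2717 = 212.95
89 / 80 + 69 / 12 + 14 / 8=689 / 80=8.61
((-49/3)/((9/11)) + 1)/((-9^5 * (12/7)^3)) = 2744/43046721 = 0.00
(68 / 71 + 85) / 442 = 359 / 1846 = 0.19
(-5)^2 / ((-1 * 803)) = -25 / 803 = -0.03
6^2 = 36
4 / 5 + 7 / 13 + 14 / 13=157 / 65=2.42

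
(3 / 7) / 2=0.21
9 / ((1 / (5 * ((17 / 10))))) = 153 / 2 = 76.50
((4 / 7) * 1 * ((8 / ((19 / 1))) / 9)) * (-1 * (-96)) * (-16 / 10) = -8192 / 1995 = -4.11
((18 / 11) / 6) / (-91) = -0.00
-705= -705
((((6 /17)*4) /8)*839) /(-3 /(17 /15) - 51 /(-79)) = -66281 /896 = -73.97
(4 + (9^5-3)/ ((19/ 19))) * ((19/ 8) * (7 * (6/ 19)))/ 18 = 206675/ 12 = 17222.92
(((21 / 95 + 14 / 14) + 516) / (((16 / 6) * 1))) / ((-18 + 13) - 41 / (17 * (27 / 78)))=-2819178 / 173945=-16.21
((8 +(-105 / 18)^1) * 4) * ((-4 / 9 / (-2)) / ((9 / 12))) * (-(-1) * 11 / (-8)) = -3.53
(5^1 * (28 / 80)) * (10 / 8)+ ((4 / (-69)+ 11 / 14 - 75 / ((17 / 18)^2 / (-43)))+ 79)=8257936049 / 2233392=3697.49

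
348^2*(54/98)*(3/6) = 1634904/49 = 33365.39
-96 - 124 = -220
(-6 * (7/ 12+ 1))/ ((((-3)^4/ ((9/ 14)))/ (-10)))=95/ 126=0.75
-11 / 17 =-0.65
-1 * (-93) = 93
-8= -8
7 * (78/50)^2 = 10647/625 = 17.04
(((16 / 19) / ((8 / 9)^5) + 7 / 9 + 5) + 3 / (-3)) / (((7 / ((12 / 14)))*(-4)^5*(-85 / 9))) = 134979 / 1693450240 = 0.00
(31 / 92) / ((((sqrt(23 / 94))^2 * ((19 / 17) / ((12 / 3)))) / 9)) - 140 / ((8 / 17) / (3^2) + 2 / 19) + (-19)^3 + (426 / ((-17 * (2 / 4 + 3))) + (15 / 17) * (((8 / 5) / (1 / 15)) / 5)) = -2110718159819 / 273899801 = -7706.17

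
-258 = -258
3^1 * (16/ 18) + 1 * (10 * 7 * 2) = 428/ 3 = 142.67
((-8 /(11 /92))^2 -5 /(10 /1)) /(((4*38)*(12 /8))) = 1083271 /55176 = 19.63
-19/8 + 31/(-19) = -609/152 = -4.01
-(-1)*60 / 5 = 12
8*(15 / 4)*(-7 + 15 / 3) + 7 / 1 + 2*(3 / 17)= -52.65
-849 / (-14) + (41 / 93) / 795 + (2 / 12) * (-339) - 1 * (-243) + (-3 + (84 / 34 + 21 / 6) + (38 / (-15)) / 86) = 189226666691 / 756650790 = 250.08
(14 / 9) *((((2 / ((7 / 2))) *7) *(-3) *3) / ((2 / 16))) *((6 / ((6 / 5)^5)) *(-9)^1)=87500 / 9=9722.22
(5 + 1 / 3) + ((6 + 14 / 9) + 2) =134 / 9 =14.89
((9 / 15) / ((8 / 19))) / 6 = 19 / 80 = 0.24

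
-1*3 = -3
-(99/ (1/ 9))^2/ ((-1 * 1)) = 793881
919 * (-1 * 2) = -1838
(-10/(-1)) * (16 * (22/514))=1760/257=6.85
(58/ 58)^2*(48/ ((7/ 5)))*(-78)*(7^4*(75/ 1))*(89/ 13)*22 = -72532152000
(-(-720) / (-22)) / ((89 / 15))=-5.52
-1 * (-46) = 46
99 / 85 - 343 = -29056 / 85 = -341.84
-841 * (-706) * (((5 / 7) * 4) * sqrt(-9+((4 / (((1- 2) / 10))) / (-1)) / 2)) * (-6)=-33758274.90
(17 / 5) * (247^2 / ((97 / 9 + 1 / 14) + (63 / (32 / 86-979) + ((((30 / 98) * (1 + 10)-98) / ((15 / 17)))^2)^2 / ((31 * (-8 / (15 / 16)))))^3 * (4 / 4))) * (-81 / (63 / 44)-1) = 892102140822751948673361390411222182807381692202188800000000 / 9347120565973869306249950241156521988845924126251697663375592098456659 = 0.00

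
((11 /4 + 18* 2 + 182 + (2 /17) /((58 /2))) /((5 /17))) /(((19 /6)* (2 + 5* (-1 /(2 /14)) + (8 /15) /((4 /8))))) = -3917943 /527858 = -7.42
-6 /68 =-3 /34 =-0.09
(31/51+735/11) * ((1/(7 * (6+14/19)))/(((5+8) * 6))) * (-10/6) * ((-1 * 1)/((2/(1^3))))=1796735/117621504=0.02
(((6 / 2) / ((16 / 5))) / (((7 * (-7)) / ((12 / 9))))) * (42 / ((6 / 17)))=-85 / 28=-3.04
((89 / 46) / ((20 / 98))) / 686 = 89 / 6440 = 0.01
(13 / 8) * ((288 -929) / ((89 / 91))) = -758303 / 712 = -1065.03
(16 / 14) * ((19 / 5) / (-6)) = -76 / 105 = -0.72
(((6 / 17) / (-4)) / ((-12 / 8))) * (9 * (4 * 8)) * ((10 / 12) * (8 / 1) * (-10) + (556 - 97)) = 112992 / 17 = 6646.59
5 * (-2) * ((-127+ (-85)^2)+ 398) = -74960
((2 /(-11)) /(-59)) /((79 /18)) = 36 /51271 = 0.00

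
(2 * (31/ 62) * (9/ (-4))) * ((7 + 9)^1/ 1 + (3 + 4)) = -207/ 4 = -51.75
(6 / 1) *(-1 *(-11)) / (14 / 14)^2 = 66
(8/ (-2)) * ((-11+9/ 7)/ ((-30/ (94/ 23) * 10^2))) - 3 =-184321/ 60375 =-3.05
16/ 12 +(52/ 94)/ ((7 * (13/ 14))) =200/ 141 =1.42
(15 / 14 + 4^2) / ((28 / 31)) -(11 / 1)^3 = -514343 / 392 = -1312.10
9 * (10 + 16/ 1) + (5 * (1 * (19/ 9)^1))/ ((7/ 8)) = 15502/ 63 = 246.06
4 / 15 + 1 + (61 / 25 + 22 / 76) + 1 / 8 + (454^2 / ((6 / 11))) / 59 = 4310596279 / 672600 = 6408.86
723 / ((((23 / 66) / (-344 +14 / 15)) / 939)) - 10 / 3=-668341630.85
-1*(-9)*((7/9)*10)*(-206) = -14420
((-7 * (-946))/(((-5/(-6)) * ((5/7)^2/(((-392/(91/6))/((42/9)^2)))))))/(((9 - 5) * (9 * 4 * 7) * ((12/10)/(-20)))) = 19866/65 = 305.63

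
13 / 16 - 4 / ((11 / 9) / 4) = -2161 / 176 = -12.28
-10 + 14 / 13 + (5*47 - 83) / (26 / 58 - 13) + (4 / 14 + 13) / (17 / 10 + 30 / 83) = -2271384 / 155701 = -14.59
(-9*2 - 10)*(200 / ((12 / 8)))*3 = -11200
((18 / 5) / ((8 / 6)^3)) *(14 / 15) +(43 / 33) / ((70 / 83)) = 273737 / 92400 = 2.96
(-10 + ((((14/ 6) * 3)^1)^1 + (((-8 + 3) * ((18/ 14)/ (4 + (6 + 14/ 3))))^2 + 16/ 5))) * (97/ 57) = 18040933/ 27036240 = 0.67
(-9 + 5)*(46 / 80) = -2.30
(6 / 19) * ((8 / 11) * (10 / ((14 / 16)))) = 3840 / 1463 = 2.62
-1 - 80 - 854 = -935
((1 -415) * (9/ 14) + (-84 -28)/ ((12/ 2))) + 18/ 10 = -29716/ 105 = -283.01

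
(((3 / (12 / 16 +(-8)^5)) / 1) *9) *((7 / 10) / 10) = -189 / 3276725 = -0.00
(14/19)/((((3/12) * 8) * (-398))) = -7/7562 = -0.00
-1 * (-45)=45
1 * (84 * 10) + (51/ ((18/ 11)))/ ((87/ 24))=73828/ 87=848.60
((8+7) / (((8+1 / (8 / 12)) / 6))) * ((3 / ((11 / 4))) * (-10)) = -21600 / 209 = -103.35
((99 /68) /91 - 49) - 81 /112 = -1230353 /24752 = -49.71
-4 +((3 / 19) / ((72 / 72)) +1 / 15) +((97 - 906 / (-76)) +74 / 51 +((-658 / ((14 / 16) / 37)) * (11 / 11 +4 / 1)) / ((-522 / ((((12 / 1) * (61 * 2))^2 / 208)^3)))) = 291591944109114.39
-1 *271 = -271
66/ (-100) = -0.66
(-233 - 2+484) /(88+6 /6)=249 /89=2.80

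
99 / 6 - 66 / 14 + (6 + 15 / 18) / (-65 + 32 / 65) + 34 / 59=9095966 / 742161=12.26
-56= -56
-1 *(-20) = 20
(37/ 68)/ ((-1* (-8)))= 0.07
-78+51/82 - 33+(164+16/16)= 4479/82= 54.62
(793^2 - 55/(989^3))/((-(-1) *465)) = 608324418188926/449823176085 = 1352.36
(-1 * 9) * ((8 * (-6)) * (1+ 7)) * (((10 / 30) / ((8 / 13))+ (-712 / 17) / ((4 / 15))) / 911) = -593.77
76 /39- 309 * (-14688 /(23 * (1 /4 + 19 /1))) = 708154948 /69069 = 10252.86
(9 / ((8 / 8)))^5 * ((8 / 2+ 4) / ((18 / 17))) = 446148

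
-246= -246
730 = 730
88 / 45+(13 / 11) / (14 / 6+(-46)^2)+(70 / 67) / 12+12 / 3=509472731 / 84305430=6.04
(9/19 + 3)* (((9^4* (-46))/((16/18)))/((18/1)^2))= -3640.20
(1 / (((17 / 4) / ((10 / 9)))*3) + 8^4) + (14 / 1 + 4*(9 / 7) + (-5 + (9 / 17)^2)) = 224520182 / 54621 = 4110.51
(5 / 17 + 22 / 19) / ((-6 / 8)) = -1876 / 969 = -1.94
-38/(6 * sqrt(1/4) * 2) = -19/3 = -6.33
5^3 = 125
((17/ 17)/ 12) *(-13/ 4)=-13/ 48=-0.27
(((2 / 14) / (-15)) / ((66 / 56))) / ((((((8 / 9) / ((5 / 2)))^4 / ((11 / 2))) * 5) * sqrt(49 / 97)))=-18225 * sqrt(97) / 229376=-0.78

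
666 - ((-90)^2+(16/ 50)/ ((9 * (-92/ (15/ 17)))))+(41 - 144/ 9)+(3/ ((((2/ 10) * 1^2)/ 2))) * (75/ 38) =-819023752/ 111435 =-7349.79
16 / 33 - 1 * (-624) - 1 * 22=602.48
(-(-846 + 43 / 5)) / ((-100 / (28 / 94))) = -29309 / 11750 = -2.49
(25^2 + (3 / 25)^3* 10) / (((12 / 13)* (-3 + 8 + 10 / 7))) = 177739289 / 1687500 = 105.33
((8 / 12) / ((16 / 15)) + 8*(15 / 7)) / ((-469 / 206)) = -102485 / 13132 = -7.80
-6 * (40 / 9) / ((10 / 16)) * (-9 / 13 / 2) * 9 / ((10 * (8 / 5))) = 108 / 13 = 8.31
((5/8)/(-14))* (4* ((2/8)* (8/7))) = -5/98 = -0.05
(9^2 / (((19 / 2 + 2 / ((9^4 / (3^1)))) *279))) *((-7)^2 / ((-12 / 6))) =-964467 / 1288267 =-0.75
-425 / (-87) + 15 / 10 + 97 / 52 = 37325 / 4524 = 8.25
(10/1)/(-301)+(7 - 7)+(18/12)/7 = 109/602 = 0.18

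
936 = 936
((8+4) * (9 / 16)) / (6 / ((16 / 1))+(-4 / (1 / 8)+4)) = -54 / 221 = -0.24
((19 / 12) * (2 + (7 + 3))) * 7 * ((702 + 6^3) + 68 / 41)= 5014898 / 41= 122314.59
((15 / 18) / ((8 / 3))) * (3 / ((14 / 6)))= 45 / 112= 0.40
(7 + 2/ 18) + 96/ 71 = 5408/ 639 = 8.46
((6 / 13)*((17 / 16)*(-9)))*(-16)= 918 / 13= 70.62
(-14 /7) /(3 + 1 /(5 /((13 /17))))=-0.63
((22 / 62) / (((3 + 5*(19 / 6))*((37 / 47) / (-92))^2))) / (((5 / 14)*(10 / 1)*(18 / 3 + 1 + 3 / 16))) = 6009045504 / 599450875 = 10.02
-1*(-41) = 41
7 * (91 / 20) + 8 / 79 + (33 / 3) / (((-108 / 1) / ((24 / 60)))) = 1361303 / 42660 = 31.91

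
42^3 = 74088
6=6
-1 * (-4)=4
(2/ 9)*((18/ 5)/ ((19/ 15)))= 12/ 19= 0.63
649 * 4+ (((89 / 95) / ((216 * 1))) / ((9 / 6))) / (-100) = 2596.00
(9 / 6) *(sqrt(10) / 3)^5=50 *sqrt(10) / 81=1.95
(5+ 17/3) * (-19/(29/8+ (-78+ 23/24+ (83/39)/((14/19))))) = 221312/77017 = 2.87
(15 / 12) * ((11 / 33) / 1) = 5 / 12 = 0.42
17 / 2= 8.50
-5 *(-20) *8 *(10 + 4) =11200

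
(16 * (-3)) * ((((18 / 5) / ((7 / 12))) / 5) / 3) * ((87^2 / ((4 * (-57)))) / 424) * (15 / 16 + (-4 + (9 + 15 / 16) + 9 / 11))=46117917 / 3876950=11.90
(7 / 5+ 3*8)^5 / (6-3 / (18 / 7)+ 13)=592838.03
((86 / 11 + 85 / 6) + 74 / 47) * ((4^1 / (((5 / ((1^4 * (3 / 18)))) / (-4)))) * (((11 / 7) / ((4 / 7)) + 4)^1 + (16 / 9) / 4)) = -18927979 / 209385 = -90.40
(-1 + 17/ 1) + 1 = 17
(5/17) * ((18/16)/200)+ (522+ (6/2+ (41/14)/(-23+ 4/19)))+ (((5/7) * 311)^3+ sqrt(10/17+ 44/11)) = sqrt(1326)/17+ 8857247283415551/807943360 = 10962710.32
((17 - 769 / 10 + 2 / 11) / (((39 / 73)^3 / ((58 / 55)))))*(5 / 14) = -147.50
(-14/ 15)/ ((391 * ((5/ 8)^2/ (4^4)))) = -229376/ 146625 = -1.56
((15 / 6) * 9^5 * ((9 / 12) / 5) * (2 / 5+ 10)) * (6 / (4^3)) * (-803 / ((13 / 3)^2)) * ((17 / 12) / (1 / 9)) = -195876929457 / 16640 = -11771450.09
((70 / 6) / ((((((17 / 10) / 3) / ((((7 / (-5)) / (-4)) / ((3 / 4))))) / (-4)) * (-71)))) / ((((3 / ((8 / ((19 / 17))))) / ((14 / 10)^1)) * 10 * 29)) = 10976 / 1760445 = 0.01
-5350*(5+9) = -74900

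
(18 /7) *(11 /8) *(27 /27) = 99 /28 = 3.54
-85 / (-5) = 17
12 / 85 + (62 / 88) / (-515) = 53857 / 385220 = 0.14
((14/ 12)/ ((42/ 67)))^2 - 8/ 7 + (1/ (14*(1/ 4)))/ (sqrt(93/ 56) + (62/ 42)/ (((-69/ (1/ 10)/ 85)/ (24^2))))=1543221213221/ 665712604368 - 2116*sqrt(1302)/ 2274811589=2.32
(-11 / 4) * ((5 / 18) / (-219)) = 55 / 15768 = 0.00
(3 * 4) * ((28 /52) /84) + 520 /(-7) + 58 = -1475 /91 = -16.21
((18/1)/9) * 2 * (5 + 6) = 44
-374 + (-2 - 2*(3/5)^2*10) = -1916/5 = -383.20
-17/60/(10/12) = -17/50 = -0.34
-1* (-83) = 83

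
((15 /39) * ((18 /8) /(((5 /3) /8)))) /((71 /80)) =4320 /923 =4.68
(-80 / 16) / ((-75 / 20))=4 / 3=1.33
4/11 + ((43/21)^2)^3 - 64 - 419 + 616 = 195353893046/943427331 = 207.07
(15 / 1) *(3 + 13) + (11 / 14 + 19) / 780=2621077 / 10920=240.03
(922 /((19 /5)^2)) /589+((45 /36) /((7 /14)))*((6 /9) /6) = 1478045 /3827322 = 0.39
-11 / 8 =-1.38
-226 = -226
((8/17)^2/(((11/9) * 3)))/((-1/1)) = -192/3179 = -0.06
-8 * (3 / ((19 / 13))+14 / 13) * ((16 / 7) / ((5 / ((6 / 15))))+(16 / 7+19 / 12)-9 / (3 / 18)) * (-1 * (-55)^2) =-19621539806 / 5187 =-3782830.11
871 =871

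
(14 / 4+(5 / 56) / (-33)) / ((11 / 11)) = 6463 / 1848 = 3.50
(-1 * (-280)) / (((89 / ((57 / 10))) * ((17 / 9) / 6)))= 86184 / 1513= 56.96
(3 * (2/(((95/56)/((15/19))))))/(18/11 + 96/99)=16632/15523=1.07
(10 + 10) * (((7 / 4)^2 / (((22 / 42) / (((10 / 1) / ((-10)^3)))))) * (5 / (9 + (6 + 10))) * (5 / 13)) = -1029 / 11440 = -0.09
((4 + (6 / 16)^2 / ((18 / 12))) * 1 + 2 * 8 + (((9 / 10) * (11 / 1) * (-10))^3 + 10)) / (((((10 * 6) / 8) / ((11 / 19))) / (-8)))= 599183.61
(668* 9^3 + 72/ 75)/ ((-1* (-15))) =4058108/ 125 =32464.86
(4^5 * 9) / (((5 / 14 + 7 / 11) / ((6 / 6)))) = 157696 / 17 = 9276.24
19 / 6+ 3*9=181 / 6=30.17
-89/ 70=-1.27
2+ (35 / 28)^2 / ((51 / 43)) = 2707 / 816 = 3.32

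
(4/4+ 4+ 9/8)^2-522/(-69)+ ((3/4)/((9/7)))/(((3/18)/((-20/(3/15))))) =-448841/1472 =-304.92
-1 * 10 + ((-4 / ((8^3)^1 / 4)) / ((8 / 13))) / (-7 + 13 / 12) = -9.99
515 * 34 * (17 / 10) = 29767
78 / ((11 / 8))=624 / 11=56.73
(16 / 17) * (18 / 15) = 96 / 85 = 1.13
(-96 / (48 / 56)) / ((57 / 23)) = -45.19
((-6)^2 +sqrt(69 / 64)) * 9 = 9 * sqrt(69) / 8 +324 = 333.34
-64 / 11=-5.82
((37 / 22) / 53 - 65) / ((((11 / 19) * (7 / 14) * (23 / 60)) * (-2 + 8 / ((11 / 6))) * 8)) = -21589605 / 697268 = -30.96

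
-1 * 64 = -64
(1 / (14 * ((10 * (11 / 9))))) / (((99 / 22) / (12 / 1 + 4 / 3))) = 4 / 231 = 0.02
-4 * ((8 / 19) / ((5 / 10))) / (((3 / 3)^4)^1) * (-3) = 192 / 19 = 10.11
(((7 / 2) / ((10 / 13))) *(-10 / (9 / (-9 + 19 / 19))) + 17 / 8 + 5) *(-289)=-989825 / 72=-13747.57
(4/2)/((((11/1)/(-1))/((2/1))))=-4/11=-0.36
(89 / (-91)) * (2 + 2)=-356 / 91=-3.91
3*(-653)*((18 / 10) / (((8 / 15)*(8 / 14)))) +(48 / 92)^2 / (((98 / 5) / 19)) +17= -9582956267 / 829472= -11553.08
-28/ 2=-14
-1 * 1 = -1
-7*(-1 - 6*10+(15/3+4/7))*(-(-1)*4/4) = 388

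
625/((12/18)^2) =5625/4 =1406.25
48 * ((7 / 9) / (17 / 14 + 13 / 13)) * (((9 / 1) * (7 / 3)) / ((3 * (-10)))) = -5488 / 465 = -11.80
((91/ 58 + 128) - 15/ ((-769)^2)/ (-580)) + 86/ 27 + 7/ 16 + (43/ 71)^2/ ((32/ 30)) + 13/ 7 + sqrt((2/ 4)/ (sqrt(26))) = 135.71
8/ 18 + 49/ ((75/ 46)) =6862/ 225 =30.50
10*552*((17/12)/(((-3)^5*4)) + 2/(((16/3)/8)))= 4022125/243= 16551.95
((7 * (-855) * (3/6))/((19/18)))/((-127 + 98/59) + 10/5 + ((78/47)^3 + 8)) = 17365954095/678516947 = 25.59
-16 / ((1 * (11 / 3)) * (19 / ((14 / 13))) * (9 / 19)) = -224 / 429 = -0.52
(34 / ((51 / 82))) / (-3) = -164 / 9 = -18.22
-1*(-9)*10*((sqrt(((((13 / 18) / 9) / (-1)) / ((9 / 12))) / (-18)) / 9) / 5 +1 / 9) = 10.15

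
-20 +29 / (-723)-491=-369482 / 723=-511.04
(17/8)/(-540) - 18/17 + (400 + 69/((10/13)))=35885519/73440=488.64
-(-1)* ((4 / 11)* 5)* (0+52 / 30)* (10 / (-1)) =-31.52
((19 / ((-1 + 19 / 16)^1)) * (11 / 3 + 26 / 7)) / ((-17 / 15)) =-235600 / 357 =-659.94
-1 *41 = -41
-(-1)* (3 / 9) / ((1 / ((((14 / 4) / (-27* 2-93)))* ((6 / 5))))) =-0.01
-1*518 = -518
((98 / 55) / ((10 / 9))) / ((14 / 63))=3969 / 550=7.22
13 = 13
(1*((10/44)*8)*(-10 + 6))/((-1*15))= 16/33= 0.48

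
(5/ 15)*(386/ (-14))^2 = 37249/ 147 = 253.39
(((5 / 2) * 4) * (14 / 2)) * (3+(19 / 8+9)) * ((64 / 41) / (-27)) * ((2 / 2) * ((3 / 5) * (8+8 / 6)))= -360640 / 1107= -325.78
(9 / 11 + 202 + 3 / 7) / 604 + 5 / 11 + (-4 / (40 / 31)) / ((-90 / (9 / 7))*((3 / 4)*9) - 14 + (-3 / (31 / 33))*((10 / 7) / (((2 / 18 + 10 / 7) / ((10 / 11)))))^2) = 290785162377481 / 364671592582990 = 0.80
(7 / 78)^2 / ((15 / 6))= 49 / 15210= 0.00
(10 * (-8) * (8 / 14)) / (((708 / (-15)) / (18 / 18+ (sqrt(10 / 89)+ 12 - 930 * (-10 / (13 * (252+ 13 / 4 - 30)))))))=400 * sqrt(890) / 36757+ 10826800 / 691067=15.99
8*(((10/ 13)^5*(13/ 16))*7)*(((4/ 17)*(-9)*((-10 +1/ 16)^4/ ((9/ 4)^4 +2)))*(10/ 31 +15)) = -59768544243515625/ 425841196924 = -140354.07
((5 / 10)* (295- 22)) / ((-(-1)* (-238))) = -39 / 68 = -0.57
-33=-33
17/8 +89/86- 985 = -337753/344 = -981.84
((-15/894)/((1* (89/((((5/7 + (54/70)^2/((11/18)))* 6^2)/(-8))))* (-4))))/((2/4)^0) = -204723/571814320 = -0.00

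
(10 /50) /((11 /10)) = 2 /11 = 0.18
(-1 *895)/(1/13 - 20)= 11635/259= 44.92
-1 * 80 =-80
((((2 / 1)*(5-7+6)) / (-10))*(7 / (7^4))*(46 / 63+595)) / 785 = -150124 / 84815325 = -0.00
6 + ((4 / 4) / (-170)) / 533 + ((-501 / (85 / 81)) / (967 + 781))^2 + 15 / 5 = 106776274571893 / 11766516741200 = 9.07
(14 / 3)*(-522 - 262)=-10976 / 3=-3658.67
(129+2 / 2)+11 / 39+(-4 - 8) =4613 / 39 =118.28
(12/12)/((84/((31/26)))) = 31/2184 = 0.01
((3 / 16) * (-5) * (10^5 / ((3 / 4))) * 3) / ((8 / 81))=-3796875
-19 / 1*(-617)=11723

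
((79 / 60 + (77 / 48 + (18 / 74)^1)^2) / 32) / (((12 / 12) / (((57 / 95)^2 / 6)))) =74589797 / 8411136000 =0.01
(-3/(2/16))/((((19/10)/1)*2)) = -120/19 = -6.32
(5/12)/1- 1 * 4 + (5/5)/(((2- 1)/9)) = 65/12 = 5.42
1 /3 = 0.33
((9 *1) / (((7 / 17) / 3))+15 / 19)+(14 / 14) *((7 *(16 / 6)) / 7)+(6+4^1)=31532 / 399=79.03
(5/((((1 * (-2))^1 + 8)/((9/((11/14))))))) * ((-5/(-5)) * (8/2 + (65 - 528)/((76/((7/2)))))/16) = -276465/26752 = -10.33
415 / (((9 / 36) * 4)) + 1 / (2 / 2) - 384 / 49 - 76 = 16276 / 49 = 332.16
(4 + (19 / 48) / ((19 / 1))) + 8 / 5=1349 / 240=5.62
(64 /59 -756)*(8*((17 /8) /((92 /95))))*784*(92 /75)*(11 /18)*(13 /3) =-161289031904 /4779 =-33749535.87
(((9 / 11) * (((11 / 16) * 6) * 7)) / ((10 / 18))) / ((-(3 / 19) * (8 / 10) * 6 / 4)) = -3591 / 16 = -224.44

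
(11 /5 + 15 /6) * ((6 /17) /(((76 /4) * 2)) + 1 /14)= 3431 /9044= 0.38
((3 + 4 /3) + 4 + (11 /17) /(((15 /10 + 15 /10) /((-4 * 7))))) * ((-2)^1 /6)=-13 /17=-0.76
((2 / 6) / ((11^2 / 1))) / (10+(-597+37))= -1 / 199650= -0.00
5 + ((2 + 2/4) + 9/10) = 42/5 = 8.40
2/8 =1/4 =0.25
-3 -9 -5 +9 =-8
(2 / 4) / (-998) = -1 / 1996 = -0.00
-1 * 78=-78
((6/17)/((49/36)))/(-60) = -0.00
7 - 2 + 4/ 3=19/ 3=6.33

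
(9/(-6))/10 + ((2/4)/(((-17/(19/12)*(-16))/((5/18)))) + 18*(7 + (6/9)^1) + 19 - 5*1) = 89215387/587520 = 151.85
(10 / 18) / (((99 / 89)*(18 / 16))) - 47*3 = -1127119 / 8019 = -140.56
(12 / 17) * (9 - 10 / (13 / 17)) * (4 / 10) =-1272 / 1105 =-1.15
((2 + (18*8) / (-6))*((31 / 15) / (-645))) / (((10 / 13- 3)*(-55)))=806 / 1402875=0.00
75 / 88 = 0.85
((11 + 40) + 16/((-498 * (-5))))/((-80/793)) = -50357879/99600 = -505.60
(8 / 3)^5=32768 / 243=134.85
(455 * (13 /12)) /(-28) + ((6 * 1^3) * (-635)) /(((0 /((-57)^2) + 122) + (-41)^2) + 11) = -19.70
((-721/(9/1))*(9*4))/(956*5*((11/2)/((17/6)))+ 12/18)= -73542/236627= -0.31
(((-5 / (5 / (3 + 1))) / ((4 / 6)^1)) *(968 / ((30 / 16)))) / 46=-7744 / 115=-67.34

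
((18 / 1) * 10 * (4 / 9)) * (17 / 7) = 1360 / 7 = 194.29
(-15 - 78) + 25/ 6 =-533/ 6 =-88.83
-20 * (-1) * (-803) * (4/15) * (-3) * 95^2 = 115953200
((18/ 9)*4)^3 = 512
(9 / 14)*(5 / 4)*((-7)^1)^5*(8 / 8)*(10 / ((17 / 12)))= -95333.82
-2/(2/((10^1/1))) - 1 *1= -11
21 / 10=2.10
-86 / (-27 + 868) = -86 / 841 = -0.10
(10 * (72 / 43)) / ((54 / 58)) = 2320 / 129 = 17.98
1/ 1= 1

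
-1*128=-128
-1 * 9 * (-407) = 3663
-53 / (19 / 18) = -50.21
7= 7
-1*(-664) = 664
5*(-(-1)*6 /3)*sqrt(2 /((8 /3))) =5*sqrt(3) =8.66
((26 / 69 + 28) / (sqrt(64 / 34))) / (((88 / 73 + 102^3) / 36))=214401*sqrt(34) / 1781770256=0.00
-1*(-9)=9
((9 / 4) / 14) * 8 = 9 / 7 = 1.29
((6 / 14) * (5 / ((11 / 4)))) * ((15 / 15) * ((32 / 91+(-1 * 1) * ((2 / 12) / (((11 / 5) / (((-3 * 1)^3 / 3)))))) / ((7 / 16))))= 993120 / 539539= 1.84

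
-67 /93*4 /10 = -134 /465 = -0.29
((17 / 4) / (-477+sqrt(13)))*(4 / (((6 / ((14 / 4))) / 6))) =-56763 / 455032 - 119*sqrt(13) / 455032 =-0.13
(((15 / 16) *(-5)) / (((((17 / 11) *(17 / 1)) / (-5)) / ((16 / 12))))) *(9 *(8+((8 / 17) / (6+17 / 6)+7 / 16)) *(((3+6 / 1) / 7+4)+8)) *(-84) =-101437.57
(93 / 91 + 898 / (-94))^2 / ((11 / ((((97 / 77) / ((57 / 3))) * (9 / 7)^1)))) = 1162289627712 / 2060694214579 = 0.56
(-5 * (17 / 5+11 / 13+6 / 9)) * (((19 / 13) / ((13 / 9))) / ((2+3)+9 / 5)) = -136515 / 37349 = -3.66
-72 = -72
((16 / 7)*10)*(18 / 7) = 2880 / 49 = 58.78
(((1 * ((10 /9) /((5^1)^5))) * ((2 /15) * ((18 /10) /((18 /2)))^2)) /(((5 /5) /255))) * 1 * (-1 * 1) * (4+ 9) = -884 /140625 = -0.01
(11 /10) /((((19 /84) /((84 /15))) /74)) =957264 /475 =2015.29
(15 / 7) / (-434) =-15 / 3038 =-0.00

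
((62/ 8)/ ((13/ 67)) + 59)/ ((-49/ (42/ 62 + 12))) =-25.60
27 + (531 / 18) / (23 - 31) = 373 / 16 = 23.31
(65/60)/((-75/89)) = -1157/900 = -1.29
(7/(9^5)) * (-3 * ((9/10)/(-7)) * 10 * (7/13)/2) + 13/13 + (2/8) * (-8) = -1.00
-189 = -189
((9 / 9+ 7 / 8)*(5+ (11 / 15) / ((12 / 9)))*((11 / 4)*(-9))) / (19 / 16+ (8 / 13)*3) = -428571 / 5048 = -84.90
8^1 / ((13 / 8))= 64 / 13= 4.92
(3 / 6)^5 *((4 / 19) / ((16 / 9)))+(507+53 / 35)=43285051 / 85120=508.52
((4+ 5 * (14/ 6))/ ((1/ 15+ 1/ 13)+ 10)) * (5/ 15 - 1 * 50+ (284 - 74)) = 1469455/ 5934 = 247.63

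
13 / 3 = 4.33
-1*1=-1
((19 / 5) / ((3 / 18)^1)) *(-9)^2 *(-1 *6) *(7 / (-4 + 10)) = -64638 / 5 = -12927.60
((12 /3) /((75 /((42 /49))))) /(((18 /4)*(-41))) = -16 /64575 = -0.00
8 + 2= 10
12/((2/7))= 42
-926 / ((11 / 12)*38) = -26.58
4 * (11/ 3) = 44/ 3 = 14.67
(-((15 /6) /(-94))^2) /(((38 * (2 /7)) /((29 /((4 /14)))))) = -35525 /5372288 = -0.01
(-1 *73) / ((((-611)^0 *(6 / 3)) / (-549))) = 40077 / 2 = 20038.50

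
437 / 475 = 23 / 25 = 0.92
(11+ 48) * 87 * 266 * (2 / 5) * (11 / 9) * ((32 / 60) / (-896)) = -357599 / 900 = -397.33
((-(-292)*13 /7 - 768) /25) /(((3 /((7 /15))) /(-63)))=2212 /25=88.48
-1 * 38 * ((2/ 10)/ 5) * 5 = -38/ 5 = -7.60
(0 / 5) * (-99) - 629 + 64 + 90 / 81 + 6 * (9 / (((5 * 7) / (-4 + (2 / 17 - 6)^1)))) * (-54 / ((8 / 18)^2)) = 2757271 / 765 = 3604.28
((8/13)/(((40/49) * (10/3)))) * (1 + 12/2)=1029/650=1.58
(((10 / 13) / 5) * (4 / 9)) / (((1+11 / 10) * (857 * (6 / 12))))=160 / 2105649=0.00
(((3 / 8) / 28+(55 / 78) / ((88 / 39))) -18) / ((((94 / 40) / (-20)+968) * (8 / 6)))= -98975 / 7226856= -0.01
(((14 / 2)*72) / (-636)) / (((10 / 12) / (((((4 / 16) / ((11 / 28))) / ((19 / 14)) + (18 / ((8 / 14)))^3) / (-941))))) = 3292418241 / 104234570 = 31.59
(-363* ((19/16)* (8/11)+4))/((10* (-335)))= 0.53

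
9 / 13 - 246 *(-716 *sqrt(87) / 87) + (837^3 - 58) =58712 *sqrt(87) / 29 + 7622890544 / 13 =586395079.45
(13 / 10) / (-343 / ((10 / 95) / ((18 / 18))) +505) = -0.00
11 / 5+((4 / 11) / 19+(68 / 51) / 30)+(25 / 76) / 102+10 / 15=3752149 / 1279080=2.93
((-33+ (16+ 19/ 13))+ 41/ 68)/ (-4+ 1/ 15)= 198045/ 52156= 3.80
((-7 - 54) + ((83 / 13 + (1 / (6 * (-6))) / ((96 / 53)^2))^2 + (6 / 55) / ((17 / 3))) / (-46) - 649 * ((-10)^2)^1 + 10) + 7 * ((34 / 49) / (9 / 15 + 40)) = -73846703482474300738659907 / 1136946839600486154240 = -64951.76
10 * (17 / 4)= 85 / 2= 42.50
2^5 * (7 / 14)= 16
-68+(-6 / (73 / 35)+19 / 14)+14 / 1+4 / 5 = -279617 / 5110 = -54.72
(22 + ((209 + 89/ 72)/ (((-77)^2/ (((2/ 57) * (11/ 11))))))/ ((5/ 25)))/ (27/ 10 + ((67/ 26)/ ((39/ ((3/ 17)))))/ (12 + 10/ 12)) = 8.15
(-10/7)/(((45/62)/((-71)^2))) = -625084/63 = -9921.97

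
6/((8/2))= 1.50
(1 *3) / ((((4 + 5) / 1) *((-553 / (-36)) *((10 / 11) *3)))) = 22 / 2765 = 0.01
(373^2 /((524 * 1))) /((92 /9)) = 1252161 /48208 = 25.97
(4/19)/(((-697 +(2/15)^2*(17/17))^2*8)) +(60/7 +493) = 468732237870359/934527389558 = 501.57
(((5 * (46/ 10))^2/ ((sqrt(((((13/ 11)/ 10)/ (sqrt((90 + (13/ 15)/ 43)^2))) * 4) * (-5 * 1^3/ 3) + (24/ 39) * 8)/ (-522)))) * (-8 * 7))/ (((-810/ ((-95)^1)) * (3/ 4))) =32645648 * sqrt(338793338879138)/ 550849707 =1090836.35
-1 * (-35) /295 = 7 /59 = 0.12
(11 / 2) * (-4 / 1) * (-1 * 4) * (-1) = -88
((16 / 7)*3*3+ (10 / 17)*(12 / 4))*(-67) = -178086 / 119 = -1496.52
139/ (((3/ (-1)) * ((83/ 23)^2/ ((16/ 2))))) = -28.46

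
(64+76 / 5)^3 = 62099136 / 125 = 496793.09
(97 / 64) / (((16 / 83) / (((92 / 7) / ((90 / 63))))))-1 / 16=185013 / 2560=72.27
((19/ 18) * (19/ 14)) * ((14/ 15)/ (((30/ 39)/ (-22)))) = -51623/ 1350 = -38.24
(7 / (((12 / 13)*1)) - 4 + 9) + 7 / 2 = 193 / 12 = 16.08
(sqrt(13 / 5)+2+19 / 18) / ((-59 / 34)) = -935 / 531 - 34*sqrt(65) / 295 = -2.69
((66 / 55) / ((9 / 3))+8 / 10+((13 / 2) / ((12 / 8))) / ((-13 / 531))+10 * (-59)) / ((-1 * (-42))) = -547 / 30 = -18.23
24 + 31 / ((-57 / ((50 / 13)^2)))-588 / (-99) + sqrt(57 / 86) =sqrt(4902) / 86 + 2319968 / 105963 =22.71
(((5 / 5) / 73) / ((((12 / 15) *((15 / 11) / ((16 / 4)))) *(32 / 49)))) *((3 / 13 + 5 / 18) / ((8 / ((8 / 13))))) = 64141 / 21318336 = 0.00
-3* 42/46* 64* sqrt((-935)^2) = -3769920/23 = -163909.57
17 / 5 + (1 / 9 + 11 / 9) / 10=53 / 15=3.53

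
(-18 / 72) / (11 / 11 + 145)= -1 / 584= -0.00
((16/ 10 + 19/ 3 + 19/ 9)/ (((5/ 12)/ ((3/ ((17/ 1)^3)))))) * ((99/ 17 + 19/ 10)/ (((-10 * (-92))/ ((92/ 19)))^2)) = 296738/ 94222128125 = 0.00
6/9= 2/3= 0.67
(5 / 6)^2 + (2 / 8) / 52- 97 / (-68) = 67649 / 31824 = 2.13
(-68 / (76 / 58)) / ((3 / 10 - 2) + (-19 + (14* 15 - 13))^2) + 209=1258094273 / 6019637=209.00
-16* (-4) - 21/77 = 701/11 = 63.73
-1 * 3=-3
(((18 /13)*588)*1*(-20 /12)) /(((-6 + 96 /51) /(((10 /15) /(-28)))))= -102 /13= -7.85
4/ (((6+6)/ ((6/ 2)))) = 1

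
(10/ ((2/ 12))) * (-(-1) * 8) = 480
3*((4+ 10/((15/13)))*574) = 21812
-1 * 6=-6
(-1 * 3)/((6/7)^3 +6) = -343/758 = -0.45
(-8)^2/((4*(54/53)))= 424/27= 15.70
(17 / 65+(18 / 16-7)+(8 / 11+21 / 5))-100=-115185 / 1144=-100.69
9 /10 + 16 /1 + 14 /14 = 179 /10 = 17.90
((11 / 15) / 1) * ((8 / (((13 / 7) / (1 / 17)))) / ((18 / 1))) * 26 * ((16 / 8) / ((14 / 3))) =88 / 765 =0.12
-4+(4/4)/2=-7/2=-3.50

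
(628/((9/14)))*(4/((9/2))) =70336/81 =868.35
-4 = -4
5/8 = 0.62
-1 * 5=-5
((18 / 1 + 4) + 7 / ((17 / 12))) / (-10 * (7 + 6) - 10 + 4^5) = 229 / 7514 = 0.03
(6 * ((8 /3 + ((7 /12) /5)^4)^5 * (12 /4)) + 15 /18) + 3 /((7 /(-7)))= 49275588149634953955212717829350412001 /20311991333683200000000000000000000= 2425.94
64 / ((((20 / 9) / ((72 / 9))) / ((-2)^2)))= 4608 / 5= 921.60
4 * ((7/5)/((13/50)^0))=28/5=5.60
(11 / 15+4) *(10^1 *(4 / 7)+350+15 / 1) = 12283 / 7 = 1754.71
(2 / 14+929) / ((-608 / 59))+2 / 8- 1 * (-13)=-20459 / 266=-76.91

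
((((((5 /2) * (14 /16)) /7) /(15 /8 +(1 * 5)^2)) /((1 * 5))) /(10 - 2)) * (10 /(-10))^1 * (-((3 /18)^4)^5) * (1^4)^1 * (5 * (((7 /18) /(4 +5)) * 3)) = 7 /135833598365219684352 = 0.00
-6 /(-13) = 6 /13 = 0.46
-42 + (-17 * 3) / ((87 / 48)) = -2034 / 29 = -70.14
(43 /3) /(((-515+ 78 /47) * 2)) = -2021 /144762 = -0.01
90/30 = 3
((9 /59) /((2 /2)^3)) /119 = 9 /7021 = 0.00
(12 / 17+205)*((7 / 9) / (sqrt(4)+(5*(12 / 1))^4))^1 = 24479 / 1982880306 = 0.00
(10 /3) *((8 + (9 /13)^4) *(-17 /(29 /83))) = -3316541390 /2484807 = -1334.73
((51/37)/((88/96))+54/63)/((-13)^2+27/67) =225321/16168075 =0.01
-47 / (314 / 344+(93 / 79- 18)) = 638636 / 216185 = 2.95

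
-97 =-97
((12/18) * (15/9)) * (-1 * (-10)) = 100/9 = 11.11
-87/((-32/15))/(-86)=-1305/2752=-0.47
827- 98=729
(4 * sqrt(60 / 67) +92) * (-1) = -92 - 8 * sqrt(1005) / 67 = -95.79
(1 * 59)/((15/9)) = 177/5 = 35.40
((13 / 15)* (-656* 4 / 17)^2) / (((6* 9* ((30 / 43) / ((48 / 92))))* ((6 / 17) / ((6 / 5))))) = 3848925184 / 3958875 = 972.23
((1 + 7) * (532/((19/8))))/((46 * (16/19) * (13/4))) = 4256/299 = 14.23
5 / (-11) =-5 / 11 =-0.45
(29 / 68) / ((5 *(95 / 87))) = 2523 / 32300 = 0.08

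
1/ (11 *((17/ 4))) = 4/ 187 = 0.02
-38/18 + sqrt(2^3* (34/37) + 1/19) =0.61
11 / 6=1.83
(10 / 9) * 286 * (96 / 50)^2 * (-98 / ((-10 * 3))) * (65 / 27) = 93277184 / 10125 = 9212.56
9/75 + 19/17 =526/425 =1.24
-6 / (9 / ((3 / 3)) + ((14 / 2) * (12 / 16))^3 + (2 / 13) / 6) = -14976 / 383707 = -0.04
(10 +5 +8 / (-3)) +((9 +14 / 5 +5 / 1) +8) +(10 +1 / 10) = 1417 / 30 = 47.23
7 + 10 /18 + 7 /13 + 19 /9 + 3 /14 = 10.42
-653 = -653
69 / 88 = 0.78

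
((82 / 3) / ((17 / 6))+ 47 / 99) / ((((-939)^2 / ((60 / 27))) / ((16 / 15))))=1090240 / 40066283961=0.00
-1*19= -19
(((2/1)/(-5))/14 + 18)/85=37/175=0.21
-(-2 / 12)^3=1 / 216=0.00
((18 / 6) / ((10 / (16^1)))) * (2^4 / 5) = 384 / 25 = 15.36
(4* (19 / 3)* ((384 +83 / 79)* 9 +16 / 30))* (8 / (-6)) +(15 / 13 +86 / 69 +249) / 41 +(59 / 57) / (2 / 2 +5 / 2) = -2035644611078636 / 17388717255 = -117066.98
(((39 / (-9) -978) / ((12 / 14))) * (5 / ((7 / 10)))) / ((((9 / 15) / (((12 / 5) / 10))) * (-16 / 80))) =147350 / 9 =16372.22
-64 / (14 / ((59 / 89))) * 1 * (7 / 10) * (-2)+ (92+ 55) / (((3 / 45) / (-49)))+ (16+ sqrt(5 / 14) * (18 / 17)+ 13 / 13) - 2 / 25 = -240353038 / 2225+ 9 * sqrt(70) / 119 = -108023.20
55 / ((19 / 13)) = 715 / 19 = 37.63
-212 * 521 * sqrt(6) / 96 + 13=-2805.24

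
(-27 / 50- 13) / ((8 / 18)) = -6093 / 200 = -30.46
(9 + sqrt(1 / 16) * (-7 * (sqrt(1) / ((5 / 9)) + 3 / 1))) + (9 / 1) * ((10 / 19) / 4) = 339 / 190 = 1.78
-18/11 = -1.64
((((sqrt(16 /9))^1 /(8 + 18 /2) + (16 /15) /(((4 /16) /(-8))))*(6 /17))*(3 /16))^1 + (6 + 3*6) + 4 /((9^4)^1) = 412350727 /18961290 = 21.75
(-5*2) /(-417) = 10 /417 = 0.02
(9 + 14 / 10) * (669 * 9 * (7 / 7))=313092 / 5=62618.40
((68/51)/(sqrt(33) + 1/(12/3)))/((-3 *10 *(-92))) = -2/545445 + 8 *sqrt(33)/545445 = 0.00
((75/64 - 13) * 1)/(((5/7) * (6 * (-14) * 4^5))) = 0.00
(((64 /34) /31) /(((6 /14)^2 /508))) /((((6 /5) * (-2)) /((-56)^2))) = -3122452480 /14229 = -219442.86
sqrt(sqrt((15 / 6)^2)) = sqrt(10) / 2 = 1.58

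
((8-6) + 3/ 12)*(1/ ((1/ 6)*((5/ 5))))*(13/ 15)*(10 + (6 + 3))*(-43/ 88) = -95589/ 880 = -108.62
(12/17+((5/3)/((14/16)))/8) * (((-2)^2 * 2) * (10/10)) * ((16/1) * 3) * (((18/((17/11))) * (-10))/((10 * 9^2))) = -948992/18207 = -52.12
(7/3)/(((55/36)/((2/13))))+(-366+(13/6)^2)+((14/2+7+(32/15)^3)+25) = -603013979/1930500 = -312.36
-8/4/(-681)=2/681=0.00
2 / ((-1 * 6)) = -1 / 3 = -0.33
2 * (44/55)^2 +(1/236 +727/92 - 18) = -299001/33925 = -8.81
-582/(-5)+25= 707/5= 141.40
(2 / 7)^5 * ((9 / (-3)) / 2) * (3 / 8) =-18 / 16807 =-0.00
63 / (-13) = -63 / 13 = -4.85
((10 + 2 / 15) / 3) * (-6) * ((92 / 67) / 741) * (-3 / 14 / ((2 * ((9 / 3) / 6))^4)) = 736 / 91455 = 0.01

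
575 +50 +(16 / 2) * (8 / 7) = 4439 / 7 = 634.14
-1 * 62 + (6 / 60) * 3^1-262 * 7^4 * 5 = -31453717 / 10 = -3145371.70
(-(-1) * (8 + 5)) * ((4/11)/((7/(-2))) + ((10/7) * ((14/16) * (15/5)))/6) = 4173/616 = 6.77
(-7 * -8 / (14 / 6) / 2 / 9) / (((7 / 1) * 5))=4 / 105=0.04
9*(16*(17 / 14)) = 1224 / 7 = 174.86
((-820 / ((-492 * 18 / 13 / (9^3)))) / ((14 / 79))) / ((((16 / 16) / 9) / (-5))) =-6239025 / 28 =-222822.32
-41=-41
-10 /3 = -3.33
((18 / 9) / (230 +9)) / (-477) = -2 / 114003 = -0.00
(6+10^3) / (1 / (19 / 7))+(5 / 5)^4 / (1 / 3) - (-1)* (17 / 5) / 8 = 765519 / 280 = 2734.00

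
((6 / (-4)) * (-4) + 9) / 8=15 / 8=1.88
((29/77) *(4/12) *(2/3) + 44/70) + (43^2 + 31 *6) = 2035.71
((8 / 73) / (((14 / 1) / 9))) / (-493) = -0.00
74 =74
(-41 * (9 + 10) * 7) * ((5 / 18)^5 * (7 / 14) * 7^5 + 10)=-492478070455 / 3779136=-130314.99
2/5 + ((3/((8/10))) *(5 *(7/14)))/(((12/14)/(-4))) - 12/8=-897/20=-44.85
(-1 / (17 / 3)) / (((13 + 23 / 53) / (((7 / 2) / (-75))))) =371 / 605200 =0.00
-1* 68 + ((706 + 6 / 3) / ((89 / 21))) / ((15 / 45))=38552 / 89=433.17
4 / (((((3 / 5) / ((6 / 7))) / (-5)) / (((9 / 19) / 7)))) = -1800 / 931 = -1.93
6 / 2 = 3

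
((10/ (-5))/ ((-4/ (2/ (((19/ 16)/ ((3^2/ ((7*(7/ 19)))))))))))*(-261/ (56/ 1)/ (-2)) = 2349/ 343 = 6.85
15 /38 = 0.39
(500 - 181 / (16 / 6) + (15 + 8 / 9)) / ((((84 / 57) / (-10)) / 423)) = -144027505 / 112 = -1285959.87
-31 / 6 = -5.17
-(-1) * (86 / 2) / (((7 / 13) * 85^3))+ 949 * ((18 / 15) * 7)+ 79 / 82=2810390436863 / 352507750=7972.56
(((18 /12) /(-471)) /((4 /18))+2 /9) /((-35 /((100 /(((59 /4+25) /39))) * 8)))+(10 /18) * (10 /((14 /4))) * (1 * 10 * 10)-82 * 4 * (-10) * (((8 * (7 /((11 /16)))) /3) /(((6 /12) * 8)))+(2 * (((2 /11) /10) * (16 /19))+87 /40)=4678952743957 /208690680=22420.52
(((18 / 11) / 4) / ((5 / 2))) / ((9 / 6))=6 / 55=0.11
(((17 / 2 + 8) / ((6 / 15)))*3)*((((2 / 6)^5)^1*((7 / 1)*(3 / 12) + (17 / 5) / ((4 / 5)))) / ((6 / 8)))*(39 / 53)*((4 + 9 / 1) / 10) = 1859 / 477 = 3.90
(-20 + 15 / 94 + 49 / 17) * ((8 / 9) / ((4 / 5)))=-18.84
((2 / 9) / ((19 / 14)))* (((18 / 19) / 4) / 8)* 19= 7 / 76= 0.09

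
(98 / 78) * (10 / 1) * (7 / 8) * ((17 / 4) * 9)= 87465 / 208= 420.50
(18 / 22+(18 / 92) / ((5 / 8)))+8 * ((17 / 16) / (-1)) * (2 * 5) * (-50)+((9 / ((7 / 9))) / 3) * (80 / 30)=37734847 / 8855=4261.42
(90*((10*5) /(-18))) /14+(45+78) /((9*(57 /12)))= -5977 /399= -14.98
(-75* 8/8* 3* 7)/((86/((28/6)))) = -3675/43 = -85.47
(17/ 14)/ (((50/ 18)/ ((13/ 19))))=0.30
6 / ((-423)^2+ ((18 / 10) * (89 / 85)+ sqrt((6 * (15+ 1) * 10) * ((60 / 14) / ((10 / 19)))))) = 37705956225 / 1124459743120087 - 722500 * sqrt(665) / 1124459743120087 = 0.00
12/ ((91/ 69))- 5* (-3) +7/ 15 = 24.57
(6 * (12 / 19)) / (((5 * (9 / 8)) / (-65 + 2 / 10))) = -20736 / 475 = -43.65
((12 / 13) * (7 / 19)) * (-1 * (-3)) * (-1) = -252 / 247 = -1.02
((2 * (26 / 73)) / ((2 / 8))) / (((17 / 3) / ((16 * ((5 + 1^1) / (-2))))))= -29952 / 1241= -24.14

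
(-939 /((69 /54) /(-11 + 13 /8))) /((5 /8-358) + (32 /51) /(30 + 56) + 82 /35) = -97298475750 /5013987511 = -19.41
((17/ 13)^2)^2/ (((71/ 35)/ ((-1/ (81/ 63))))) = -20462645/ 18250479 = -1.12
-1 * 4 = -4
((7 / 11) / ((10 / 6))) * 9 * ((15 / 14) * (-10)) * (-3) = 1215 / 11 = 110.45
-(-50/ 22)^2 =-625/ 121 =-5.17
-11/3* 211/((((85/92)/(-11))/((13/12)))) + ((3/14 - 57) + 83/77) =1169037491/117810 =9923.08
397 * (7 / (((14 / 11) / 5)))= 21835 / 2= 10917.50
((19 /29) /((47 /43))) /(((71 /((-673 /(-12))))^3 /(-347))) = -86416510198283 /842974893504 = -102.51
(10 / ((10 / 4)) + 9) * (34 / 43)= 442 / 43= 10.28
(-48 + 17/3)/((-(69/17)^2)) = 36703/14283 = 2.57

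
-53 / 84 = -0.63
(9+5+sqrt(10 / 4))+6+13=sqrt(10) / 2+33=34.58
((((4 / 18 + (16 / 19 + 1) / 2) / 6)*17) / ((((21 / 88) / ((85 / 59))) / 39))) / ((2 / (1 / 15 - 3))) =-710989708 / 635607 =-1118.60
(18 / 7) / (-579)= -6 / 1351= -0.00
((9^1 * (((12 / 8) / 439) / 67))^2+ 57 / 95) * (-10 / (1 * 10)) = -10381498473 / 17302491380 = -0.60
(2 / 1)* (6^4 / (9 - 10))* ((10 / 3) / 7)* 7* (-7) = 60480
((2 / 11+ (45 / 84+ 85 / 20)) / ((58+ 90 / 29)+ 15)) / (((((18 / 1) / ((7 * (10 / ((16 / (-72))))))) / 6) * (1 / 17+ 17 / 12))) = -33943050 / 7307377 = -4.65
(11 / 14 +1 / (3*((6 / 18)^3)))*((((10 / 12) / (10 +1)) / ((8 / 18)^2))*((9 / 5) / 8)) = 33291 / 39424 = 0.84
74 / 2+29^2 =878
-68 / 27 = -2.52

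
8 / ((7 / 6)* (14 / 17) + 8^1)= 408 / 457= 0.89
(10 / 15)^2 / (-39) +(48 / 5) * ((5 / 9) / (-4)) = -472 / 351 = -1.34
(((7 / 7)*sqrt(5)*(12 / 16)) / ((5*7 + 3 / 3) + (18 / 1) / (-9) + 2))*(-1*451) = -451*sqrt(5) / 48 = -21.01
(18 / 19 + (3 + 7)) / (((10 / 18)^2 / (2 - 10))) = -134784 / 475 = -283.76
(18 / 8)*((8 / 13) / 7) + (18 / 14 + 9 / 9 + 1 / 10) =2351 / 910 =2.58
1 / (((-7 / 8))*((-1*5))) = 0.23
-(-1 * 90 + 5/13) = 1165/13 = 89.62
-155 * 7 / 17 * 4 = -4340 / 17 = -255.29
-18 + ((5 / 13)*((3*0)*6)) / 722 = -18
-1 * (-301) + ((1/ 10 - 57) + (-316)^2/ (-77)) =-810603/ 770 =-1052.73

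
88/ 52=22/ 13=1.69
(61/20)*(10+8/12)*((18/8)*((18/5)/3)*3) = 6588/25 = 263.52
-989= -989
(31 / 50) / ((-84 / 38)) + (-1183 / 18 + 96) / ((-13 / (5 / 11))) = -1.34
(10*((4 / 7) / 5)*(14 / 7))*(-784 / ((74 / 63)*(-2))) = 28224 / 37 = 762.81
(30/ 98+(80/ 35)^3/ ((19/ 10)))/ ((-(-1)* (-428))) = -42955/ 2789276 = -0.02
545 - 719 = -174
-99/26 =-3.81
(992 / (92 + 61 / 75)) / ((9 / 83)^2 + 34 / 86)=5509822200 / 209867189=26.25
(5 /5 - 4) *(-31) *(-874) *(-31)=2519742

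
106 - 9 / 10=1051 / 10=105.10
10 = 10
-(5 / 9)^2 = -25 / 81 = -0.31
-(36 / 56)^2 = -81 / 196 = -0.41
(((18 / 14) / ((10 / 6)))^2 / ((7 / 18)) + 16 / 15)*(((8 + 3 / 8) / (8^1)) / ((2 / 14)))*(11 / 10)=24618011 / 1176000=20.93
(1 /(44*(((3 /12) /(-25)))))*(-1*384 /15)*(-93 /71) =-59520 /781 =-76.21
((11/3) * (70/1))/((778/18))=2310/389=5.94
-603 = -603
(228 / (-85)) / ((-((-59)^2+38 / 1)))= 76 / 99705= 0.00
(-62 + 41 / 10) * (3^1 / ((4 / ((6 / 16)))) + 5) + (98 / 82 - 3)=-4035571 / 13120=-307.59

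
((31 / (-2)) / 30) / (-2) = 31 / 120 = 0.26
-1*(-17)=17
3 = 3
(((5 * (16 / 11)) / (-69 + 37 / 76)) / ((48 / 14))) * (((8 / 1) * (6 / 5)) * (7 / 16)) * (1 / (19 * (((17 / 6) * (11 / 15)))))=-0.00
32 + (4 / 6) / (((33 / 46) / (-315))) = -2868 / 11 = -260.73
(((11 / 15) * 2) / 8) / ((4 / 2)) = 11 / 120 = 0.09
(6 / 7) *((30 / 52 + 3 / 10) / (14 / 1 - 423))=-342 / 186095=-0.00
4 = 4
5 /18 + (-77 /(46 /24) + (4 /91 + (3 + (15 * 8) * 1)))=3132511 /37674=83.15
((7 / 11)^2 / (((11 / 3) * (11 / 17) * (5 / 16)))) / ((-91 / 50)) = -57120 / 190333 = -0.30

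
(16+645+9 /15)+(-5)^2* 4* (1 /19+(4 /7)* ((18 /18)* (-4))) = 438.29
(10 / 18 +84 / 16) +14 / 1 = 713 / 36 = 19.81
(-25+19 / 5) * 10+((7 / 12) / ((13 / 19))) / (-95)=-165367 / 780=-212.01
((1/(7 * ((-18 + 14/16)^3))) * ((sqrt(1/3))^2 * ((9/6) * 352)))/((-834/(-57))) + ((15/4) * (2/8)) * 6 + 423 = 428.62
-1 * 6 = -6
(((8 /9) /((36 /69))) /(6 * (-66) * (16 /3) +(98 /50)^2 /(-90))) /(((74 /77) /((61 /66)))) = -30690625 /39561199533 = -0.00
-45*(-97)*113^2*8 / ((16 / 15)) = 836050275 / 2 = 418025137.50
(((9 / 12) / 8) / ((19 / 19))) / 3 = 1 / 32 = 0.03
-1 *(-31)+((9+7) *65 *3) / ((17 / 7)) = 22367 / 17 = 1315.71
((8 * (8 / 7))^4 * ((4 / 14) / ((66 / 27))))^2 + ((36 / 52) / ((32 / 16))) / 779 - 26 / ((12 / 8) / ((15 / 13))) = 667031.00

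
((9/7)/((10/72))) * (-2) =-648/35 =-18.51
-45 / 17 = -2.65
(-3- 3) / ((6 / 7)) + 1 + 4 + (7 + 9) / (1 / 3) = 46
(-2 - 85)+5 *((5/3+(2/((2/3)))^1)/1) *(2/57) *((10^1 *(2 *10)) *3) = 404.23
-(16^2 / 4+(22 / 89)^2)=-507428 / 7921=-64.06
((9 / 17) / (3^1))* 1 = 3 / 17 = 0.18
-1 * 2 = -2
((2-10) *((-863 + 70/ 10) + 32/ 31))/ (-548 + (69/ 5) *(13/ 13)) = -1060160/ 82801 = -12.80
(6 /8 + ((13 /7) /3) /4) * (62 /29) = 1178 /609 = 1.93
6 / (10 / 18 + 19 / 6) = 108 / 67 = 1.61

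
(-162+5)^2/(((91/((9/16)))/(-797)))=-176807277/1456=-121433.57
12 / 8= 3 / 2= 1.50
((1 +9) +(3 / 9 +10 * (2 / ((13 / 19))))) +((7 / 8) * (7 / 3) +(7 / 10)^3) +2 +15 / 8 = 595709 / 13000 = 45.82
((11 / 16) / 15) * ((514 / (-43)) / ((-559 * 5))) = 2827 / 14422200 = 0.00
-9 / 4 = -2.25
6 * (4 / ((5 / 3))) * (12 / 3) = 288 / 5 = 57.60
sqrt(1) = 1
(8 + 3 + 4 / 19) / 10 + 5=1163 / 190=6.12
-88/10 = -44/5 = -8.80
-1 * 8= -8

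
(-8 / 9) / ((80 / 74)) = -37 / 45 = -0.82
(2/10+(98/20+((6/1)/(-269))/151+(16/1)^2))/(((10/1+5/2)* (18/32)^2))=27150374144/411267375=66.02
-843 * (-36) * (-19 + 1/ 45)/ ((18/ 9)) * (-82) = 118067208/ 5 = 23613441.60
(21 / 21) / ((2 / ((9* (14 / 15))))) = 21 / 5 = 4.20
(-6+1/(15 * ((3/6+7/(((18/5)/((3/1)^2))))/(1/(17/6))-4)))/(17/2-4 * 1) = -8458/6345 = -1.33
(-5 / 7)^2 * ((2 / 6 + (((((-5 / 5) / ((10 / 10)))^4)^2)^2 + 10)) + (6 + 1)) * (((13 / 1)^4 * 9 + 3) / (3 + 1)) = 29453875 / 49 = 601099.49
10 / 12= 5 / 6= 0.83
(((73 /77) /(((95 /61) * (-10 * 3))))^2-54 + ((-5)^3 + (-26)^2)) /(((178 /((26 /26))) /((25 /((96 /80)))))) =23934696171709 /411464536560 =58.17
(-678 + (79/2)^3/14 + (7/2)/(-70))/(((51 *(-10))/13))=-27111331/285600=-94.93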